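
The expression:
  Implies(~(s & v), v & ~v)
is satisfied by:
  {s: True, v: True}


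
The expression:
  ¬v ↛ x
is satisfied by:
  {x: True, v: False}
  {v: False, x: False}
  {v: True, x: True}


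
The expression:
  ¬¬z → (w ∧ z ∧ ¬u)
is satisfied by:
  {w: True, z: False, u: False}
  {w: False, z: False, u: False}
  {u: True, w: True, z: False}
  {u: True, w: False, z: False}
  {z: True, w: True, u: False}


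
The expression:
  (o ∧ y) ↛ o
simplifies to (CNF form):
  False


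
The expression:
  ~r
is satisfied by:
  {r: False}


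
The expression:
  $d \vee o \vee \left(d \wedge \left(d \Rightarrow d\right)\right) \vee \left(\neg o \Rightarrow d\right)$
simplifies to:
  $d \vee o$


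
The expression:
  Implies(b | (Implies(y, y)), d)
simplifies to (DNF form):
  d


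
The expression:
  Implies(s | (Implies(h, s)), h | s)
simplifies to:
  h | s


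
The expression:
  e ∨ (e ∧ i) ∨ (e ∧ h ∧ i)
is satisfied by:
  {e: True}


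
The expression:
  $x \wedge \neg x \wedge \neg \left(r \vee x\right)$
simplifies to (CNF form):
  $\text{False}$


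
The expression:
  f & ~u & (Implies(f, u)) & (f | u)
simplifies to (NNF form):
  False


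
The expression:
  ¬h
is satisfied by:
  {h: False}


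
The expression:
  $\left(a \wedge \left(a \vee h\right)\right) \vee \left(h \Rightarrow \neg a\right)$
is always true.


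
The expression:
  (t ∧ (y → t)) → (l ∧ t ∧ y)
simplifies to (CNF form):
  (l ∨ ¬t) ∧ (y ∨ ¬t)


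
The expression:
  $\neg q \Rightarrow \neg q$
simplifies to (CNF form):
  $\text{True}$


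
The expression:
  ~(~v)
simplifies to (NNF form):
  v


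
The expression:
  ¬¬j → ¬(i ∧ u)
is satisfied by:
  {u: False, i: False, j: False}
  {j: True, u: False, i: False}
  {i: True, u: False, j: False}
  {j: True, i: True, u: False}
  {u: True, j: False, i: False}
  {j: True, u: True, i: False}
  {i: True, u: True, j: False}


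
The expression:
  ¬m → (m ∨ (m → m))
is always true.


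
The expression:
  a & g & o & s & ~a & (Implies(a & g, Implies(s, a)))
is never true.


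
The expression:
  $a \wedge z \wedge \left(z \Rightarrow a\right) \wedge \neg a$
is never true.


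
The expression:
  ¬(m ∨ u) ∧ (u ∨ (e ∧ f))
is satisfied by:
  {e: True, f: True, u: False, m: False}


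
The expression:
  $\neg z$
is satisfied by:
  {z: False}


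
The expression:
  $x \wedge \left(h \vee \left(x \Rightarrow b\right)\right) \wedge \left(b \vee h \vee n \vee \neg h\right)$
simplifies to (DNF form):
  $\left(b \wedge x\right) \vee \left(h \wedge x\right)$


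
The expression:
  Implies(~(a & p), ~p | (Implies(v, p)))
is always true.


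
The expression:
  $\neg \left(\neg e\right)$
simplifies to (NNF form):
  $e$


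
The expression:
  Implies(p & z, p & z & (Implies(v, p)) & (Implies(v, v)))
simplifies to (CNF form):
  True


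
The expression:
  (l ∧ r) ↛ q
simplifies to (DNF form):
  l ∧ r ∧ ¬q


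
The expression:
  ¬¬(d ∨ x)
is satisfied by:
  {x: True, d: True}
  {x: True, d: False}
  {d: True, x: False}


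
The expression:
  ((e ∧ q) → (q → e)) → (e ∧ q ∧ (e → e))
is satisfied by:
  {e: True, q: True}


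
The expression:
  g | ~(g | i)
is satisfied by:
  {g: True, i: False}
  {i: False, g: False}
  {i: True, g: True}


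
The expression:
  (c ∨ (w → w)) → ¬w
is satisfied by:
  {w: False}


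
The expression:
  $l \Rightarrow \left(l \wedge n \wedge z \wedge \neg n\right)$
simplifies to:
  $\neg l$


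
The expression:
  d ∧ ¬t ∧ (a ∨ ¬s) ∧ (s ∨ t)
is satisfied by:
  {a: True, s: True, d: True, t: False}


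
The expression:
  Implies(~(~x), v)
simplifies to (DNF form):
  v | ~x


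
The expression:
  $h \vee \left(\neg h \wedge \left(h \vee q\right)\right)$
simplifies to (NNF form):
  $h \vee q$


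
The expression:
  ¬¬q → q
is always true.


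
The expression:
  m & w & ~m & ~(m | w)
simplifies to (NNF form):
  False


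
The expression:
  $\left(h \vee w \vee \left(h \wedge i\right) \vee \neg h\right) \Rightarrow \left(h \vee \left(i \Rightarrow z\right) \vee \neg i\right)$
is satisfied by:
  {z: True, h: True, i: False}
  {z: True, h: False, i: False}
  {h: True, z: False, i: False}
  {z: False, h: False, i: False}
  {i: True, z: True, h: True}
  {i: True, z: True, h: False}
  {i: True, h: True, z: False}


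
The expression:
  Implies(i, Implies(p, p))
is always true.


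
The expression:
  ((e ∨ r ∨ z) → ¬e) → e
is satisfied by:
  {e: True}


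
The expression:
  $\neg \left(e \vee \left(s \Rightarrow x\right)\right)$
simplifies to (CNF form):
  $s \wedge \neg e \wedge \neg x$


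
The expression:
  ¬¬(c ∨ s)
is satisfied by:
  {c: True, s: True}
  {c: True, s: False}
  {s: True, c: False}


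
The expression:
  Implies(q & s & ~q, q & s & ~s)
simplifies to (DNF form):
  True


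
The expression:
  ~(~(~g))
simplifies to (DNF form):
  ~g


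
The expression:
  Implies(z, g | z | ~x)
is always true.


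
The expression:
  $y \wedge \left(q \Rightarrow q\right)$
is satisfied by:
  {y: True}


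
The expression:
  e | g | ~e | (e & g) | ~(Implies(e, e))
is always true.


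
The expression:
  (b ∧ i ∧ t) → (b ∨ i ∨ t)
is always true.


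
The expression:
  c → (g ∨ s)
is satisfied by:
  {s: True, g: True, c: False}
  {s: True, c: False, g: False}
  {g: True, c: False, s: False}
  {g: False, c: False, s: False}
  {s: True, g: True, c: True}
  {s: True, c: True, g: False}
  {g: True, c: True, s: False}


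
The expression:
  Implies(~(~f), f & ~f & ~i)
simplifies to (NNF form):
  ~f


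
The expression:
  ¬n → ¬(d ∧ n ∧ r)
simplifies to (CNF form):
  True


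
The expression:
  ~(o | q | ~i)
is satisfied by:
  {i: True, q: False, o: False}


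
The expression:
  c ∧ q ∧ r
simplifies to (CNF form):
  c ∧ q ∧ r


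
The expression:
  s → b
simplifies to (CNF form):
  b ∨ ¬s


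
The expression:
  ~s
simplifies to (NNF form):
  ~s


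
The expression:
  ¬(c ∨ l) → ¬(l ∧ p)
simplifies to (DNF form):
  True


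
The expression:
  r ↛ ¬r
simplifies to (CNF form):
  r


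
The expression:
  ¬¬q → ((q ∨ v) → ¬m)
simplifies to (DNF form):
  ¬m ∨ ¬q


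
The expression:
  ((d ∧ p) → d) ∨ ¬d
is always true.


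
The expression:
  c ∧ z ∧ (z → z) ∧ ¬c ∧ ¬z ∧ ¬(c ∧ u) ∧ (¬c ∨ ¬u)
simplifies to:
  False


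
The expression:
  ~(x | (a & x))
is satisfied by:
  {x: False}


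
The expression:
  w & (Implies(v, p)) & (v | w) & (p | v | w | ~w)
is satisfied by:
  {p: True, w: True, v: False}
  {w: True, v: False, p: False}
  {p: True, v: True, w: True}


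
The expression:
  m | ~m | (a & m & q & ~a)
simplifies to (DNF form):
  True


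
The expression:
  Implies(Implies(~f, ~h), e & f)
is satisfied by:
  {e: True, h: True, f: False}
  {h: True, f: False, e: False}
  {e: True, h: True, f: True}
  {e: True, f: True, h: False}


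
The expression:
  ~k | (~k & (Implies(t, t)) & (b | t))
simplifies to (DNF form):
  ~k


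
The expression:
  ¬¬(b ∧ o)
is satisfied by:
  {b: True, o: True}


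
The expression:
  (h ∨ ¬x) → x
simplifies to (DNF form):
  x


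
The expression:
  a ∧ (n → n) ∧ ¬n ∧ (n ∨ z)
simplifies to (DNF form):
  a ∧ z ∧ ¬n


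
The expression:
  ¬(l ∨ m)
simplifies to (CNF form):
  ¬l ∧ ¬m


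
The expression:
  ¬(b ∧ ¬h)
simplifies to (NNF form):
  h ∨ ¬b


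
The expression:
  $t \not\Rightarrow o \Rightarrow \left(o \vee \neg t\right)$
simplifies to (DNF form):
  $o \vee \neg t$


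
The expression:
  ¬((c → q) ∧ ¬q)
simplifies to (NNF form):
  c ∨ q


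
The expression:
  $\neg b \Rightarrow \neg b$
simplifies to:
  $\text{True}$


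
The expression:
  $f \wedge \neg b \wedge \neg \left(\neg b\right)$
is never true.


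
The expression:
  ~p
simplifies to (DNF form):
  ~p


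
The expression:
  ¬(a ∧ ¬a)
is always true.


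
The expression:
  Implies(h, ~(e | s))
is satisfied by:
  {e: False, h: False, s: False}
  {s: True, e: False, h: False}
  {e: True, s: False, h: False}
  {s: True, e: True, h: False}
  {h: True, s: False, e: False}


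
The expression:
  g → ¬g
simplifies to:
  ¬g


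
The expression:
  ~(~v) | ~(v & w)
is always true.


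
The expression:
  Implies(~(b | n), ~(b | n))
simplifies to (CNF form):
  True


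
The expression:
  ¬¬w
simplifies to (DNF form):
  w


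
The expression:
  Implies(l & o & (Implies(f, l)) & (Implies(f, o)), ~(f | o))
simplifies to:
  ~l | ~o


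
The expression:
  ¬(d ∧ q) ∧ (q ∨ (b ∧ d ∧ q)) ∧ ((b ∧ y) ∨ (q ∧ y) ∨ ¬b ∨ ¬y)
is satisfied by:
  {q: True, d: False}


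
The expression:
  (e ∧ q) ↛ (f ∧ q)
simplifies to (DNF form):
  e ∧ q ∧ ¬f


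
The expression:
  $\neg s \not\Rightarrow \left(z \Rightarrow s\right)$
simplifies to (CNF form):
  $z \wedge \neg s$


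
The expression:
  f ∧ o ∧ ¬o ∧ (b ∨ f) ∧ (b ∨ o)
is never true.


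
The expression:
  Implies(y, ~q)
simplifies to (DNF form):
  ~q | ~y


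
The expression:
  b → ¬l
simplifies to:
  ¬b ∨ ¬l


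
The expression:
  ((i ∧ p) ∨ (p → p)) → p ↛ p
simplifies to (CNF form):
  False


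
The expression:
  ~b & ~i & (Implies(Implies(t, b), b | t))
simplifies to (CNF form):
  t & ~b & ~i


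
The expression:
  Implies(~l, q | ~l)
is always true.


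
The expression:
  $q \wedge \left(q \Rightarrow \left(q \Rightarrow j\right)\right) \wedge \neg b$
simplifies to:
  $j \wedge q \wedge \neg b$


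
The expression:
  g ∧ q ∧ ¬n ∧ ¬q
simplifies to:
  False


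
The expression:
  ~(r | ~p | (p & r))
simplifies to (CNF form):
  p & ~r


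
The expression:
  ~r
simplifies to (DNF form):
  ~r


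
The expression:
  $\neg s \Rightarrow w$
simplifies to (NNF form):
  $s \vee w$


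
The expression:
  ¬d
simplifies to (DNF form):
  ¬d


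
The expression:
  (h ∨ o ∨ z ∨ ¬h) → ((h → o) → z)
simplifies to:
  z ∨ (h ∧ ¬o)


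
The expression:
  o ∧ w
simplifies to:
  o ∧ w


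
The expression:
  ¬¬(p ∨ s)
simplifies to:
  p ∨ s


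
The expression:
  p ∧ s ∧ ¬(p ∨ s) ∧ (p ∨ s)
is never true.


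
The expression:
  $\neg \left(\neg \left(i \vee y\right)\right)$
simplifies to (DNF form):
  $i \vee y$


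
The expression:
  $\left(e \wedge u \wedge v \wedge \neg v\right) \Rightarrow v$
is always true.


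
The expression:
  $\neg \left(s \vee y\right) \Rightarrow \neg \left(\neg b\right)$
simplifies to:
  $b \vee s \vee y$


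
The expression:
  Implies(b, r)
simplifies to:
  r | ~b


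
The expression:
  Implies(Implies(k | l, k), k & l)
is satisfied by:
  {l: True}


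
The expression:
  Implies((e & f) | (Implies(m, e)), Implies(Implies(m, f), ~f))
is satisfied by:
  {m: True, f: False, e: False}
  {m: False, f: False, e: False}
  {e: True, m: True, f: False}
  {e: True, m: False, f: False}
  {f: True, m: True, e: False}


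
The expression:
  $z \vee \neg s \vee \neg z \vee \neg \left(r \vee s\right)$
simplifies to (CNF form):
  $\text{True}$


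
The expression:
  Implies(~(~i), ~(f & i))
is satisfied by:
  {i: False, f: False}
  {f: True, i: False}
  {i: True, f: False}


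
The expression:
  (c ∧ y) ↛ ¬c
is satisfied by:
  {c: True, y: True}


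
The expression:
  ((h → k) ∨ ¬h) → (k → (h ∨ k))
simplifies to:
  True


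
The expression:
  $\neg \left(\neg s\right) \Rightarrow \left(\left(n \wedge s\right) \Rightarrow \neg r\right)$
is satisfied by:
  {s: False, n: False, r: False}
  {r: True, s: False, n: False}
  {n: True, s: False, r: False}
  {r: True, n: True, s: False}
  {s: True, r: False, n: False}
  {r: True, s: True, n: False}
  {n: True, s: True, r: False}


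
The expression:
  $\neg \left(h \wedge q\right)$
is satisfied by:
  {h: False, q: False}
  {q: True, h: False}
  {h: True, q: False}


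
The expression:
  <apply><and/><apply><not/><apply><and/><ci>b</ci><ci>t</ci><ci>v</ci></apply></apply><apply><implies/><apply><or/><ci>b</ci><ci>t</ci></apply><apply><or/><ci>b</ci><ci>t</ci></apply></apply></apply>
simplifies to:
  <apply><or/><apply><not/><ci>b</ci></apply><apply><not/><ci>t</ci></apply><apply><not/><ci>v</ci></apply></apply>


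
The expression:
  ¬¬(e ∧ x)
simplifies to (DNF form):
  e ∧ x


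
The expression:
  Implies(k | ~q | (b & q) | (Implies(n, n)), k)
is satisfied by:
  {k: True}


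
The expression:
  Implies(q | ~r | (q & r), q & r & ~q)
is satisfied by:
  {r: True, q: False}


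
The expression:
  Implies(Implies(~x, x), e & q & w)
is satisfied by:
  {q: True, e: True, w: True, x: False}
  {q: True, e: True, w: False, x: False}
  {q: True, w: True, e: False, x: False}
  {q: True, w: False, e: False, x: False}
  {e: True, w: True, q: False, x: False}
  {e: True, w: False, q: False, x: False}
  {w: True, q: False, e: False, x: False}
  {w: False, q: False, e: False, x: False}
  {x: True, q: True, e: True, w: True}


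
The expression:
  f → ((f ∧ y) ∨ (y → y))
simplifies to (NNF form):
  True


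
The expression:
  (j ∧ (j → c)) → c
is always true.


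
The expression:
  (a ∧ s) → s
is always true.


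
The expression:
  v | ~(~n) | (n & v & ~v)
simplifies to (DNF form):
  n | v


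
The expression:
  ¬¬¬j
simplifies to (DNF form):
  ¬j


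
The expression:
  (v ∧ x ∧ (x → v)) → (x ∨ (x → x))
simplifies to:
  True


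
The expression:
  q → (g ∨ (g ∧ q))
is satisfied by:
  {g: True, q: False}
  {q: False, g: False}
  {q: True, g: True}


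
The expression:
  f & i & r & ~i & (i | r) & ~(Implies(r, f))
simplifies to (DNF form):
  False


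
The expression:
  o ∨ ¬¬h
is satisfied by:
  {o: True, h: True}
  {o: True, h: False}
  {h: True, o: False}


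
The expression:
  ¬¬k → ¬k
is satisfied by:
  {k: False}


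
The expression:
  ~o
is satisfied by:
  {o: False}


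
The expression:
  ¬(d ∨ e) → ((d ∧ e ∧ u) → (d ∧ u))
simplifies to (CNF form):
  True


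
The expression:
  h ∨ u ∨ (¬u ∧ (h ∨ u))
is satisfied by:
  {u: True, h: True}
  {u: True, h: False}
  {h: True, u: False}


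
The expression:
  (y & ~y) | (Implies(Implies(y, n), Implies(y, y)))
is always true.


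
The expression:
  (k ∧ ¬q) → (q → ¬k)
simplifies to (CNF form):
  True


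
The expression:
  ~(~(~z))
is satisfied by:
  {z: False}


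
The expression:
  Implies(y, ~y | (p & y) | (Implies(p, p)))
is always true.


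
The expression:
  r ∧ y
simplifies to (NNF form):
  r ∧ y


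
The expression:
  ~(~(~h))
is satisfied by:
  {h: False}


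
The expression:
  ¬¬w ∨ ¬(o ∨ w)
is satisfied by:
  {w: True, o: False}
  {o: False, w: False}
  {o: True, w: True}


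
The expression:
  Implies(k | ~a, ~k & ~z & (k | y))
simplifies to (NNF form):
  ~k & (a | y) & (a | ~z)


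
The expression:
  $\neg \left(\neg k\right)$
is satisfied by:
  {k: True}


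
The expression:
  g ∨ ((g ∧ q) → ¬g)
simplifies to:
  True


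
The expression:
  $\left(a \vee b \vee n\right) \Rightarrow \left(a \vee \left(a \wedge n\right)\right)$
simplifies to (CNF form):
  $\left(a \vee \neg b\right) \wedge \left(a \vee \neg n\right)$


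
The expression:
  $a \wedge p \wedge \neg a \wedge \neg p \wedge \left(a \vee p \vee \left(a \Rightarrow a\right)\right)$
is never true.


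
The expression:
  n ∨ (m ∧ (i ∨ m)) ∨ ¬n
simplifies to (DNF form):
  True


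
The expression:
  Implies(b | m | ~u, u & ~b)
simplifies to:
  u & ~b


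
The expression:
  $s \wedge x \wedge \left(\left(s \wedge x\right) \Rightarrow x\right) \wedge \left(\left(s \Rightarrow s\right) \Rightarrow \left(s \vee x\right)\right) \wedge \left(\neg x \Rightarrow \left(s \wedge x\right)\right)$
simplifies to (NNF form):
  $s \wedge x$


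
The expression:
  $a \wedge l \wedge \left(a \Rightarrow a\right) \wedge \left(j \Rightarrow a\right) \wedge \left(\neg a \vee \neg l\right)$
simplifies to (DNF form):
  $\text{False}$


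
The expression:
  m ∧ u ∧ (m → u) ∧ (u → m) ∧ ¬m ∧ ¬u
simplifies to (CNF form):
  False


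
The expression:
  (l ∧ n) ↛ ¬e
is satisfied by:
  {e: True, n: True, l: True}


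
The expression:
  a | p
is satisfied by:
  {a: True, p: True}
  {a: True, p: False}
  {p: True, a: False}


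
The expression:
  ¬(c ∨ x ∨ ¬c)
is never true.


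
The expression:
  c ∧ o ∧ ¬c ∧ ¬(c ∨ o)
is never true.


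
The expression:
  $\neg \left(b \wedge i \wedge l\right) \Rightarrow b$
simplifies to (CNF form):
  $b$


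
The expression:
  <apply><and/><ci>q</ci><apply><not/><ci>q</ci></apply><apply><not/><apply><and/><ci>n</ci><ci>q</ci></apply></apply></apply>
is never true.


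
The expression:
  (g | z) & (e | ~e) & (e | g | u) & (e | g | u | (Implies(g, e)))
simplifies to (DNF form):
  g | (e & z) | (u & z)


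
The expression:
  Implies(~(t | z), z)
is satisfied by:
  {t: True, z: True}
  {t: True, z: False}
  {z: True, t: False}


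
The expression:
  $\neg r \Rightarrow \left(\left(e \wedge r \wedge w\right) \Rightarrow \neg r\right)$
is always true.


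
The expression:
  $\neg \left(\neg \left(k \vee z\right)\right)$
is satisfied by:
  {k: True, z: True}
  {k: True, z: False}
  {z: True, k: False}


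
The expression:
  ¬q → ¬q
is always true.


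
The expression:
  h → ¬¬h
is always true.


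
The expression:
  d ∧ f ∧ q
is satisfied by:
  {f: True, d: True, q: True}


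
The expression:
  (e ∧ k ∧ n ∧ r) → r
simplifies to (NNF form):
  True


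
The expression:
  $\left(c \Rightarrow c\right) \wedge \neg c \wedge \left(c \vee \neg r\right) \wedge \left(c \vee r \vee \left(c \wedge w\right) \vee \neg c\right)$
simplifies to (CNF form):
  $\neg c \wedge \neg r$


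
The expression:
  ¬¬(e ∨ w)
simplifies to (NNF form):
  e ∨ w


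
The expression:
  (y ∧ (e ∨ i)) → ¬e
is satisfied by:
  {e: False, y: False}
  {y: True, e: False}
  {e: True, y: False}


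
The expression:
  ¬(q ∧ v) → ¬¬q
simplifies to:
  q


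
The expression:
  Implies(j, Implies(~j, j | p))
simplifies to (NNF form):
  True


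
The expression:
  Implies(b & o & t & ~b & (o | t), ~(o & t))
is always true.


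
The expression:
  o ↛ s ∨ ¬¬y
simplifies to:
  y ∨ (o ∧ ¬s)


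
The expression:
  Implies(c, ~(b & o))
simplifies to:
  ~b | ~c | ~o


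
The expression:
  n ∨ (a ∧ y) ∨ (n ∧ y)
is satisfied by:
  {n: True, y: True, a: True}
  {n: True, y: True, a: False}
  {n: True, a: True, y: False}
  {n: True, a: False, y: False}
  {y: True, a: True, n: False}


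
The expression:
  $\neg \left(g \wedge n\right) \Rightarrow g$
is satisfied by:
  {g: True}


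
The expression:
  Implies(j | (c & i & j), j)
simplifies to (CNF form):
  True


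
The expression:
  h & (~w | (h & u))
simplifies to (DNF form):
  (h & u) | (h & ~w)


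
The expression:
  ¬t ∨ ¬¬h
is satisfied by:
  {h: True, t: False}
  {t: False, h: False}
  {t: True, h: True}


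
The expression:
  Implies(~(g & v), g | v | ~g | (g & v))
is always true.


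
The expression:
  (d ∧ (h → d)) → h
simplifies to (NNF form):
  h ∨ ¬d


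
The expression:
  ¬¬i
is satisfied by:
  {i: True}


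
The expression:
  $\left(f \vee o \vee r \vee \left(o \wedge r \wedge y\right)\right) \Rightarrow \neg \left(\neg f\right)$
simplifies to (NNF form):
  $f \vee \left(\neg o \wedge \neg r\right)$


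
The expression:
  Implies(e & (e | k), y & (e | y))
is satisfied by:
  {y: True, e: False}
  {e: False, y: False}
  {e: True, y: True}


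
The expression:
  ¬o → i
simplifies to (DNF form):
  i ∨ o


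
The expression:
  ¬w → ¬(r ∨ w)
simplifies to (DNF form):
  w ∨ ¬r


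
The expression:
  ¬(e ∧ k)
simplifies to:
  ¬e ∨ ¬k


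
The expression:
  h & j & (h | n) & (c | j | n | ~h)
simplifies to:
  h & j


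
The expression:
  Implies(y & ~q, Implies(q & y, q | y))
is always true.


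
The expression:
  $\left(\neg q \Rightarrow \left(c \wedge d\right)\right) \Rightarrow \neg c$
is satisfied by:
  {q: False, c: False, d: False}
  {d: True, q: False, c: False}
  {q: True, d: False, c: False}
  {d: True, q: True, c: False}
  {c: True, d: False, q: False}


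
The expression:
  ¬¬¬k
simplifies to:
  ¬k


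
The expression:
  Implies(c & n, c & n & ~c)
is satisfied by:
  {c: False, n: False}
  {n: True, c: False}
  {c: True, n: False}


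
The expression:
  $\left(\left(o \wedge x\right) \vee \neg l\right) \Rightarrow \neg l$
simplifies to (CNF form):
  $\neg l \vee \neg o \vee \neg x$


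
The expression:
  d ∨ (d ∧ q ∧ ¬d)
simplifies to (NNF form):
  d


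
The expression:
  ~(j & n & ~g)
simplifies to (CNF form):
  g | ~j | ~n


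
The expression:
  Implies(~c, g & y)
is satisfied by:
  {y: True, c: True, g: True}
  {y: True, c: True, g: False}
  {c: True, g: True, y: False}
  {c: True, g: False, y: False}
  {y: True, g: True, c: False}


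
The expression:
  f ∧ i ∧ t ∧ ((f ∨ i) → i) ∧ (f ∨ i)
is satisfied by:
  {t: True, i: True, f: True}


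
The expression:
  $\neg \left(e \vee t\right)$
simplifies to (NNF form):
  $\neg e \wedge \neg t$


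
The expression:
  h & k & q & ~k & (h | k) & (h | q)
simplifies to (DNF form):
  False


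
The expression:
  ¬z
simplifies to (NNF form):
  ¬z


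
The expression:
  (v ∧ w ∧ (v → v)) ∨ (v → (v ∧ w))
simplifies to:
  w ∨ ¬v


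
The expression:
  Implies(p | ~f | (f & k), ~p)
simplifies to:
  ~p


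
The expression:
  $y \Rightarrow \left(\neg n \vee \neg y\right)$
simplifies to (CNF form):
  $\neg n \vee \neg y$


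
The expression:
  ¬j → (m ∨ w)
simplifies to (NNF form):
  j ∨ m ∨ w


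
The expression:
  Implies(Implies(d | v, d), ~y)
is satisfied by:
  {v: True, y: False, d: False}
  {v: False, y: False, d: False}
  {d: True, v: True, y: False}
  {d: True, v: False, y: False}
  {y: True, v: True, d: False}


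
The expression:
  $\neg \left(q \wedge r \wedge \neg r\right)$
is always true.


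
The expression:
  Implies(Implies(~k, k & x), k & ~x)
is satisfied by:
  {k: False, x: False}
  {x: True, k: False}
  {k: True, x: False}


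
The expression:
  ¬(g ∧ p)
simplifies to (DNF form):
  ¬g ∨ ¬p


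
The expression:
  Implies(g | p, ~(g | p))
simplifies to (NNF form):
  ~g & ~p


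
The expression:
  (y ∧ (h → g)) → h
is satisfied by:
  {h: True, y: False}
  {y: False, h: False}
  {y: True, h: True}


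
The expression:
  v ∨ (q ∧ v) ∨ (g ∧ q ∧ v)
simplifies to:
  v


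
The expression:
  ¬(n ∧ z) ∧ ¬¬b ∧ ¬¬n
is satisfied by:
  {b: True, n: True, z: False}


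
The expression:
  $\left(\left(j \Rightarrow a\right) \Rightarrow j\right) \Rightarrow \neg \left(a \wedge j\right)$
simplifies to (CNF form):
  $\neg a \vee \neg j$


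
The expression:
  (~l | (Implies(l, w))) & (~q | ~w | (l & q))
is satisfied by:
  {l: False, w: False, q: False}
  {q: True, l: False, w: False}
  {w: True, l: False, q: False}
  {w: True, l: True, q: False}
  {q: True, w: True, l: True}


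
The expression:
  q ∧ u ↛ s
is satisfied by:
  {u: True, q: True, s: False}


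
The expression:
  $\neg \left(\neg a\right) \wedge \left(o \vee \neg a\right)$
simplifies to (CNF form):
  $a \wedge o$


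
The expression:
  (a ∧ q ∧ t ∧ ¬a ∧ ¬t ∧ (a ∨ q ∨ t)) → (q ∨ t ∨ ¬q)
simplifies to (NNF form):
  True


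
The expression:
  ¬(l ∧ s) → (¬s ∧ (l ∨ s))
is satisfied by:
  {l: True}


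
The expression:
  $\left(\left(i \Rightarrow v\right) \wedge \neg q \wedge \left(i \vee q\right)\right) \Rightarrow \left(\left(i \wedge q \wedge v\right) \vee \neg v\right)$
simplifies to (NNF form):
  $q \vee \neg i \vee \neg v$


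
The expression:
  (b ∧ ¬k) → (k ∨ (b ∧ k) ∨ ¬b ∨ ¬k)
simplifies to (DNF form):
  True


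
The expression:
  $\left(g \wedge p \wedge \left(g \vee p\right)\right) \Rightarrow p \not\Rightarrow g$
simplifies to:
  $\neg g \vee \neg p$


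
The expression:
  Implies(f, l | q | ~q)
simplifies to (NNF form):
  True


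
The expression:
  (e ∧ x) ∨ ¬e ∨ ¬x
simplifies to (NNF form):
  True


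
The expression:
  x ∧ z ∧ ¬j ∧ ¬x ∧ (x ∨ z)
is never true.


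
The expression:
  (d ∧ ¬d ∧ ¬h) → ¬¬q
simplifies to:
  True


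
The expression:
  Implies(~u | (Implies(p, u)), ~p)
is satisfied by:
  {p: False}


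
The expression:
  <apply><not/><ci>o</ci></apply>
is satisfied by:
  {o: False}


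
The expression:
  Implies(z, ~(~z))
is always true.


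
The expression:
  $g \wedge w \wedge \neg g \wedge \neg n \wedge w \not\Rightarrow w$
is never true.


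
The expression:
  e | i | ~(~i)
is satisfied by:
  {i: True, e: True}
  {i: True, e: False}
  {e: True, i: False}


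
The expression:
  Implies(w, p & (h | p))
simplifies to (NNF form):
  p | ~w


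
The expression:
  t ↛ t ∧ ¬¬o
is never true.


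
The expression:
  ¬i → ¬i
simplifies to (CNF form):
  True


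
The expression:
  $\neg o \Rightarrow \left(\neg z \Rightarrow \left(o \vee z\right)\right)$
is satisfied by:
  {o: True, z: True}
  {o: True, z: False}
  {z: True, o: False}


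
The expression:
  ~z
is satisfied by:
  {z: False}


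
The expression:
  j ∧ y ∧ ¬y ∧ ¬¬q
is never true.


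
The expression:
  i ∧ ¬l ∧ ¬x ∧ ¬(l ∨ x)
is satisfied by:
  {i: True, x: False, l: False}


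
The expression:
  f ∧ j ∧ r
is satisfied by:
  {r: True, j: True, f: True}


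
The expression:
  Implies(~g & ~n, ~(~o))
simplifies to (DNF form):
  g | n | o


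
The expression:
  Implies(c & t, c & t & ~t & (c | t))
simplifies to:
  ~c | ~t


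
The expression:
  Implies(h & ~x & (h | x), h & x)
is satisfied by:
  {x: True, h: False}
  {h: False, x: False}
  {h: True, x: True}


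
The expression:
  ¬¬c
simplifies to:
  c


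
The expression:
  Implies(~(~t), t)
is always true.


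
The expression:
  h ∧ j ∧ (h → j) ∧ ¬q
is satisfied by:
  {h: True, j: True, q: False}


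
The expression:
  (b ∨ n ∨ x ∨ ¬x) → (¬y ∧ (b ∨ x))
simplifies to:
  ¬y ∧ (b ∨ x)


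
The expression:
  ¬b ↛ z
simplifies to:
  z ∨ ¬b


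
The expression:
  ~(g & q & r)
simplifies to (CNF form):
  ~g | ~q | ~r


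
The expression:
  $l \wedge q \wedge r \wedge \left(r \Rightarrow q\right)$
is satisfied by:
  {r: True, q: True, l: True}


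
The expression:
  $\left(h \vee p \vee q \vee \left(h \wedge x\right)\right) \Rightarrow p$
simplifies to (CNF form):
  $\left(p \vee \neg h\right) \wedge \left(p \vee \neg q\right)$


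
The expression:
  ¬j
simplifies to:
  ¬j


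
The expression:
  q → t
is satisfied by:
  {t: True, q: False}
  {q: False, t: False}
  {q: True, t: True}


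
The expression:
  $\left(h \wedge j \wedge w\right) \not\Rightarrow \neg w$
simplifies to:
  $h \wedge j \wedge w$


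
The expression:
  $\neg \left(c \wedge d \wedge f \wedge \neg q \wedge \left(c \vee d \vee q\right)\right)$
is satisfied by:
  {q: True, c: False, d: False, f: False}
  {f: False, c: False, q: False, d: False}
  {f: True, q: True, c: False, d: False}
  {f: True, c: False, q: False, d: False}
  {d: True, q: True, f: False, c: False}
  {d: True, f: False, c: False, q: False}
  {d: True, f: True, q: True, c: False}
  {d: True, f: True, c: False, q: False}
  {q: True, c: True, d: False, f: False}
  {c: True, d: False, q: False, f: False}
  {f: True, c: True, q: True, d: False}
  {f: True, c: True, d: False, q: False}
  {q: True, c: True, d: True, f: False}
  {c: True, d: True, f: False, q: False}
  {f: True, c: True, d: True, q: True}


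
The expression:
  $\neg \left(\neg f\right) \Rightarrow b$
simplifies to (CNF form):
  $b \vee \neg f$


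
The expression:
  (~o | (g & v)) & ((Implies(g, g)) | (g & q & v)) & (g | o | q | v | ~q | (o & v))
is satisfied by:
  {g: True, v: True, o: False}
  {g: True, v: False, o: False}
  {v: True, g: False, o: False}
  {g: False, v: False, o: False}
  {g: True, o: True, v: True}


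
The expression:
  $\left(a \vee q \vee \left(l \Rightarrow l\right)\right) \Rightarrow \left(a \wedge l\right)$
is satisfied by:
  {a: True, l: True}


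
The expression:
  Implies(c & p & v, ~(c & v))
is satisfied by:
  {p: False, v: False, c: False}
  {c: True, p: False, v: False}
  {v: True, p: False, c: False}
  {c: True, v: True, p: False}
  {p: True, c: False, v: False}
  {c: True, p: True, v: False}
  {v: True, p: True, c: False}


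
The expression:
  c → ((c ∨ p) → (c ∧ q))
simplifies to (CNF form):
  q ∨ ¬c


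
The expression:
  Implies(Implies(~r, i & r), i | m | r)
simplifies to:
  True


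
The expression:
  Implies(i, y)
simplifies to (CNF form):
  y | ~i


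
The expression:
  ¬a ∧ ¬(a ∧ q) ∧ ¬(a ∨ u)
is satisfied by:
  {u: False, a: False}


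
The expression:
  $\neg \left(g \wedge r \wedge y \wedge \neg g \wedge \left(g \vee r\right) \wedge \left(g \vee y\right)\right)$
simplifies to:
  $\text{True}$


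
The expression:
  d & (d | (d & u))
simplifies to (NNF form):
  d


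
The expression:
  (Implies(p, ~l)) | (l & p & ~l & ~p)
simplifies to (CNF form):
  ~l | ~p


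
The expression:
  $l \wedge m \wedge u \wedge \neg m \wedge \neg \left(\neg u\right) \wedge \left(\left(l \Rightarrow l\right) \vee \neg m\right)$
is never true.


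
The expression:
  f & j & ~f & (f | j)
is never true.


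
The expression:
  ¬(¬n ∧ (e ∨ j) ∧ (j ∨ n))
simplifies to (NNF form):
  n ∨ ¬j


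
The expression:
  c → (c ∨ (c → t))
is always true.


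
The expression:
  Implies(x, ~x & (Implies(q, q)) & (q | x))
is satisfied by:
  {x: False}


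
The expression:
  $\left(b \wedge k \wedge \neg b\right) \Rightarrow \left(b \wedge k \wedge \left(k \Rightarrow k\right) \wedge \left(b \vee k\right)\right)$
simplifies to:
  $\text{True}$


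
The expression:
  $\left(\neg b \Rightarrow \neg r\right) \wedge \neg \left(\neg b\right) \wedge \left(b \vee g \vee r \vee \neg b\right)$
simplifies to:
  $b$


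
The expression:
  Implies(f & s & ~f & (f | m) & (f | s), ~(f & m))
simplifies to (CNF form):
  True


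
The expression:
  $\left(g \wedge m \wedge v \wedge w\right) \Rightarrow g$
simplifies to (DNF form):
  $\text{True}$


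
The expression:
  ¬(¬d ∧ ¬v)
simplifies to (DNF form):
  d ∨ v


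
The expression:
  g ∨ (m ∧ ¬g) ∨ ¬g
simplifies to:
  True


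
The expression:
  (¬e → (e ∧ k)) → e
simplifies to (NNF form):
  True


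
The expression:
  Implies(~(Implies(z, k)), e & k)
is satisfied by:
  {k: True, z: False}
  {z: False, k: False}
  {z: True, k: True}


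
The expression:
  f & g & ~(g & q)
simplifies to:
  f & g & ~q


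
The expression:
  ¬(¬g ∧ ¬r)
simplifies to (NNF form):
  g ∨ r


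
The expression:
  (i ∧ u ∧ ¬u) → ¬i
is always true.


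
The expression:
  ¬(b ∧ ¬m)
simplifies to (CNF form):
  m ∨ ¬b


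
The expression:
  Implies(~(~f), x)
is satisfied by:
  {x: True, f: False}
  {f: False, x: False}
  {f: True, x: True}


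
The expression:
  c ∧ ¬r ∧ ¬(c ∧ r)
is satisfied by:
  {c: True, r: False}


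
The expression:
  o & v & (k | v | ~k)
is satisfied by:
  {o: True, v: True}


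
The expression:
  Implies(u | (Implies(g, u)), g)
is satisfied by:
  {g: True}


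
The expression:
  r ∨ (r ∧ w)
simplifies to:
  r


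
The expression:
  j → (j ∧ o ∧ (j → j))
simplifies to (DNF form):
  o ∨ ¬j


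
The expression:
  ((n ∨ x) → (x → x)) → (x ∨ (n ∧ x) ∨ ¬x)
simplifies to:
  True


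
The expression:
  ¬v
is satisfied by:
  {v: False}


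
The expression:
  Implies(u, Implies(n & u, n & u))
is always true.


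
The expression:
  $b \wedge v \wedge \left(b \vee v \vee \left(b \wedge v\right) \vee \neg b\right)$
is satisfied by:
  {b: True, v: True}


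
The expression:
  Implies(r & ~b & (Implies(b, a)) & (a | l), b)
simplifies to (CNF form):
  (b | ~a | ~r) & (b | ~l | ~r)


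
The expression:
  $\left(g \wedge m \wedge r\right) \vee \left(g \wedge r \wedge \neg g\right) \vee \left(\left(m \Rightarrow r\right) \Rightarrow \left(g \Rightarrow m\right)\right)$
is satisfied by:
  {m: True, g: False}
  {g: False, m: False}
  {g: True, m: True}


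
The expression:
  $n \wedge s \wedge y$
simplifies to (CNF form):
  $n \wedge s \wedge y$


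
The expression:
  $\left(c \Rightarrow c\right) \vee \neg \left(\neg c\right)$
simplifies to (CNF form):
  $\text{True}$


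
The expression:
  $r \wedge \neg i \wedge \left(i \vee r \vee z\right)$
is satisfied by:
  {r: True, i: False}


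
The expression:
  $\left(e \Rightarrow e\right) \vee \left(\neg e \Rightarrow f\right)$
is always true.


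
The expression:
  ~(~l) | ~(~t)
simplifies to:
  l | t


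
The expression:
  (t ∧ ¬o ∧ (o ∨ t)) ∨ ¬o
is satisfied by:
  {o: False}


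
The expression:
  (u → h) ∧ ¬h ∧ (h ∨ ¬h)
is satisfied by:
  {u: False, h: False}


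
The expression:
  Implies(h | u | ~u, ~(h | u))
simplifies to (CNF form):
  ~h & ~u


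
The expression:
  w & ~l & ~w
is never true.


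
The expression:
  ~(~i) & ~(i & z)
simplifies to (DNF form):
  i & ~z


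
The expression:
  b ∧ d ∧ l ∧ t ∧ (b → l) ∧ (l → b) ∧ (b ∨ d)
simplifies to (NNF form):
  b ∧ d ∧ l ∧ t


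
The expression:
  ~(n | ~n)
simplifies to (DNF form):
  False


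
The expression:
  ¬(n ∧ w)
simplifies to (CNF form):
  ¬n ∨ ¬w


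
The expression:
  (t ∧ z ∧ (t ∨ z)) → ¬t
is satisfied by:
  {t: False, z: False}
  {z: True, t: False}
  {t: True, z: False}


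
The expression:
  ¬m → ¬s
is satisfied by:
  {m: True, s: False}
  {s: False, m: False}
  {s: True, m: True}


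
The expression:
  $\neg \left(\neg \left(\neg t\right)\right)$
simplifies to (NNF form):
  $\neg t$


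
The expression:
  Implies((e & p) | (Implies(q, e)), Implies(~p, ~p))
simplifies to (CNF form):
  True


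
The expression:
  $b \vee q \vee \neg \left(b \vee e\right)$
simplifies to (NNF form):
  $b \vee q \vee \neg e$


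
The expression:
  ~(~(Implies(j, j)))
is always true.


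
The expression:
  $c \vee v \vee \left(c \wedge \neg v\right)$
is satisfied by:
  {c: True, v: True}
  {c: True, v: False}
  {v: True, c: False}


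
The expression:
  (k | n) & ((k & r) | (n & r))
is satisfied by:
  {r: True, n: True, k: True}
  {r: True, n: True, k: False}
  {r: True, k: True, n: False}


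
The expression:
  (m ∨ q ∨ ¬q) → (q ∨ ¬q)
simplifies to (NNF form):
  True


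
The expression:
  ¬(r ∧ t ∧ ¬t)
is always true.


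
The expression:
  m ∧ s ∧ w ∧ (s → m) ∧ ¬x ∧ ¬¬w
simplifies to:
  m ∧ s ∧ w ∧ ¬x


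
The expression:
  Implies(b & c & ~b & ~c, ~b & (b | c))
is always true.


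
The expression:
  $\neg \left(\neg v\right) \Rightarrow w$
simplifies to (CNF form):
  $w \vee \neg v$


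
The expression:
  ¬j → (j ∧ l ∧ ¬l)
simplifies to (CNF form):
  j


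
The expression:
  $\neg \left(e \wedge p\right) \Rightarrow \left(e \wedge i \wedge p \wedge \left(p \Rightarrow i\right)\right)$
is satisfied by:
  {p: True, e: True}


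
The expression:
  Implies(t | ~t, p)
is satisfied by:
  {p: True}


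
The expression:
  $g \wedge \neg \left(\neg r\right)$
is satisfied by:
  {r: True, g: True}


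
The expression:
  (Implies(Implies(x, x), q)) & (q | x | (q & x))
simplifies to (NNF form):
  q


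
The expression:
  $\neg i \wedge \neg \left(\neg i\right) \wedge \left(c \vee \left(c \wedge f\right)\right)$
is never true.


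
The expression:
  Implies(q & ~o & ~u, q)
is always true.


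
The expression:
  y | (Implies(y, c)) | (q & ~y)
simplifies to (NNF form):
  True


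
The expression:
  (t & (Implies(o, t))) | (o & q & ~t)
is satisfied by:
  {q: True, t: True, o: True}
  {q: True, t: True, o: False}
  {t: True, o: True, q: False}
  {t: True, o: False, q: False}
  {q: True, o: True, t: False}


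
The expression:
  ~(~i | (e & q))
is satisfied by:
  {i: True, e: False, q: False}
  {i: True, q: True, e: False}
  {i: True, e: True, q: False}


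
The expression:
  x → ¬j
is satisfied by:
  {x: False, j: False}
  {j: True, x: False}
  {x: True, j: False}


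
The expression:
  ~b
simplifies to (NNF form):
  ~b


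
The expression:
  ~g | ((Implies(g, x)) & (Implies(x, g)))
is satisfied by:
  {x: True, g: False}
  {g: False, x: False}
  {g: True, x: True}


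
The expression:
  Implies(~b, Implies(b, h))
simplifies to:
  True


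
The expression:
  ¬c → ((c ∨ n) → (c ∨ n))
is always true.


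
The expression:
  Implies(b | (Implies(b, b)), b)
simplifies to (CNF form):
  b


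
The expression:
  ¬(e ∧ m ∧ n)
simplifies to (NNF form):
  ¬e ∨ ¬m ∨ ¬n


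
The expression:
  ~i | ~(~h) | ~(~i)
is always true.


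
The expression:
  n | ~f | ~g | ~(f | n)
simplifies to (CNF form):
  n | ~f | ~g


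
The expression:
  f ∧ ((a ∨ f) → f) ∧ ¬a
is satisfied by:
  {f: True, a: False}


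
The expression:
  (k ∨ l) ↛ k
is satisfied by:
  {l: True, k: False}


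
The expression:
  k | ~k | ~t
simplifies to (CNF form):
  True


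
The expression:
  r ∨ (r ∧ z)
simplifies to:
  r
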